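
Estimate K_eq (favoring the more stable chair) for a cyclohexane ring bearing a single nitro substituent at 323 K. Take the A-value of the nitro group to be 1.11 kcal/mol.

K ≈ 5.64

One chair has the nitro group axial (E = 1.11 kcal/mol) and the other has it equatorial (E = 0).
ΔG = 1.11 kcal/mol between the two chairs.
K = exp(ΔG/RT) with R = 1.987×10⁻³ kcal mol⁻¹ K⁻¹ and T = 323 K gives K ≈ 5.64.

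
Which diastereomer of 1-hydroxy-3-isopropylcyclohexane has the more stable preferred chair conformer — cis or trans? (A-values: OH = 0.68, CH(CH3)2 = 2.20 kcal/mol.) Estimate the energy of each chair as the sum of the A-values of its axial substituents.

At 1,3 positions (parity same): cis → (e,e or a,a); trans → (a,e or e,a).
Best chair for cis: E = 0.00 kcal/mol; best chair for trans: E = 0.68 kcal/mol.
The cis isomer is lower by 0.68 kcal/mol.

cis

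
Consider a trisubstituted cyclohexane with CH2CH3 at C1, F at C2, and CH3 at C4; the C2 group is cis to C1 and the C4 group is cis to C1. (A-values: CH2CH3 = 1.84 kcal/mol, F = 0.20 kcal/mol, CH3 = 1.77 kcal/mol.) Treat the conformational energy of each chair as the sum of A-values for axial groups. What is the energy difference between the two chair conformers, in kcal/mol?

Chair I (ethyl axial, fluoro equatorial, methyl equatorial): E = 1.84 kcal/mol.
Chair II (ethyl equatorial, fluoro axial, methyl axial): E = 1.97 kcal/mol.
ΔE = 1.97 − 1.84 = 0.13 kcal/mol; chair I is more stable.

0.13 kcal/mol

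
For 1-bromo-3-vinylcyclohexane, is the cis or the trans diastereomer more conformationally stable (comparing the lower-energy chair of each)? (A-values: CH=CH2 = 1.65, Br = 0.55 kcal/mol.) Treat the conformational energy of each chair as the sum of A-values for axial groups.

At 1,3 positions (parity same): cis → (e,e or a,a); trans → (a,e or e,a).
Best chair for cis: E = 0.00 kcal/mol; best chair for trans: E = 0.55 kcal/mol.
The cis isomer is lower by 0.55 kcal/mol.

cis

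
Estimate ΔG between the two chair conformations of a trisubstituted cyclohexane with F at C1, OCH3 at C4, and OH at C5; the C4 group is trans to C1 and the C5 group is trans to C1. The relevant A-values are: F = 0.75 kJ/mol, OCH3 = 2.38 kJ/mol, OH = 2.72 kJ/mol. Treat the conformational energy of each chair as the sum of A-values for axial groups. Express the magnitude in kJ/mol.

Chair I (fluoro axial, methoxy axial, hydroxyl equatorial): E = 3.13 kJ/mol.
Chair II (fluoro equatorial, methoxy equatorial, hydroxyl axial): E = 2.72 kJ/mol.
ΔE = 3.13 − 2.72 = 0.41 kJ/mol; chair II is more stable.

0.41 kJ/mol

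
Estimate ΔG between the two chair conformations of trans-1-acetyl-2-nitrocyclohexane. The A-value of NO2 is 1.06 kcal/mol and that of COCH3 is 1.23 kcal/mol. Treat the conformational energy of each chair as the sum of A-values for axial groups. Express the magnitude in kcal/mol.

C1 and C2 have opposite parity, so for the trans isomer the two substituents are e,e in one chair and a,a in the other.
Chair I (nitro axial, acetyl axial): E = 2.29 kcal/mol.
Chair II (nitro equatorial, acetyl equatorial): E = 0.00 kcal/mol.
ΔE = 2.29 − 0.00 = 2.29 kcal/mol; chair II is more stable.

2.29 kcal/mol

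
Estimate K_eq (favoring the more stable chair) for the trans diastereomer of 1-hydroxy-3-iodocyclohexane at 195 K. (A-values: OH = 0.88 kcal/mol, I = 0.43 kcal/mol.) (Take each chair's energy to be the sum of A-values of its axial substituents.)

C1 and C3 have the same parity, so for the trans isomer the two substituents are one axial and one equatorial in each chair.
Chair I (hydroxyl axial, iodo equatorial): E = 0.88 kcal/mol; chair II (hydroxyl equatorial, iodo axial): E = 0.43 kcal/mol.
ΔG = 0.45 kcal/mol between the two chairs.
K = exp(ΔG/RT) with R = 1.987×10⁻³ kcal mol⁻¹ K⁻¹ and T = 195 K gives K ≈ 3.19.

K ≈ 3.19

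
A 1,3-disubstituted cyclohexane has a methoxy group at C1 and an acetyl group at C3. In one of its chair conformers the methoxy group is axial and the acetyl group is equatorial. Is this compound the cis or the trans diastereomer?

C1 and C3 have the same parity, so their axial bonds point in the same direction.
With same-parity carbons, two substituents on the same face are both axial or both equatorial; opposite faces give one of each.
Here the groups are axial/equatorial → opposite face → trans.

trans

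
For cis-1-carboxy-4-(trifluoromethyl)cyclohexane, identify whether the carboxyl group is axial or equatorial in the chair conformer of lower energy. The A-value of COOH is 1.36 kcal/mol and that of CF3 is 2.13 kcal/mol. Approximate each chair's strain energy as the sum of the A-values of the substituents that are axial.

axial

C1 and C4 have opposite parity, so for the cis isomer the two substituents are one axial and one equatorial in each chair.
Chair I (carboxyl axial, trifluoromethyl equatorial): E = 1.36 kcal/mol.
Chair II (carboxyl equatorial, trifluoromethyl axial): E = 2.13 kcal/mol.
Chair I is the more stable (lower-energy) conformer, and in that chair the carboxyl group is axial.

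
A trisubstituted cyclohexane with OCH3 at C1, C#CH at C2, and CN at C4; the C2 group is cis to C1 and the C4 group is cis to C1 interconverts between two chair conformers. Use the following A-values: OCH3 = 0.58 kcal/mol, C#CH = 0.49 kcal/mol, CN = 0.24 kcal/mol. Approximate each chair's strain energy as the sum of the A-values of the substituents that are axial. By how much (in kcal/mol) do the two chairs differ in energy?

0.15 kcal/mol

Chair I (methoxy axial, ethynyl equatorial, cyano equatorial): E = 0.58 kcal/mol.
Chair II (methoxy equatorial, ethynyl axial, cyano axial): E = 0.73 kcal/mol.
ΔE = 0.73 − 0.58 = 0.15 kcal/mol; chair I is more stable.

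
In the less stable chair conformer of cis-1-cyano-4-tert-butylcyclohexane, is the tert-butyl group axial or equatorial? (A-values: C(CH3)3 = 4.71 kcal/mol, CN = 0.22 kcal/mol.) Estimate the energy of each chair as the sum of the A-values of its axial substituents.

axial

C1 and C4 have opposite parity, so for the cis isomer the two substituents are one axial and one equatorial in each chair.
Chair I (tert-butyl axial, cyano equatorial): E = 4.71 kcal/mol.
Chair II (tert-butyl equatorial, cyano axial): E = 0.22 kcal/mol.
Chair I is the less stable (higher-energy) conformer, and in that chair the tert-butyl group is axial.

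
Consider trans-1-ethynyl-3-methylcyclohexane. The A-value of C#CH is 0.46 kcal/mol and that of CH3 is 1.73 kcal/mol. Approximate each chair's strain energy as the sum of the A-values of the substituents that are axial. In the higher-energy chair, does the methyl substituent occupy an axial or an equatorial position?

C1 and C3 have the same parity, so for the trans isomer the two substituents are one axial and one equatorial in each chair.
Chair I (ethynyl axial, methyl equatorial): E = 0.46 kcal/mol.
Chair II (ethynyl equatorial, methyl axial): E = 1.73 kcal/mol.
Chair II is the less stable (higher-energy) conformer, and in that chair the methyl group is axial.

axial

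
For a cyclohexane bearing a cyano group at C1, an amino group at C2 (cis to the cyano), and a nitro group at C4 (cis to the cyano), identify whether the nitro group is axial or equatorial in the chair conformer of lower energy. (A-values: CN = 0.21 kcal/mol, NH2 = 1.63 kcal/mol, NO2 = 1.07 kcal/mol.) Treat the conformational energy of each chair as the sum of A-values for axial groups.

equatorial

Chair I (cyano axial, amino equatorial, nitro equatorial): E = 0.21 kcal/mol.
Chair II (cyano equatorial, amino axial, nitro axial): E = 2.70 kcal/mol.
Chair I is the more stable (lower-energy) conformer, and in that chair the nitro group is equatorial.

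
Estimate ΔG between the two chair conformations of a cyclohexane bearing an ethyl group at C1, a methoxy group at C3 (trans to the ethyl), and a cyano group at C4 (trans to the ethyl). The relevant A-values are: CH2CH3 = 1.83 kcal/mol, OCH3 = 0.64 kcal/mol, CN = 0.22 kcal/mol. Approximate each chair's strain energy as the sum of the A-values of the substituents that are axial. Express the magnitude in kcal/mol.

1.41 kcal/mol

Chair I (ethyl axial, methoxy equatorial, cyano axial): E = 2.05 kcal/mol.
Chair II (ethyl equatorial, methoxy axial, cyano equatorial): E = 0.64 kcal/mol.
ΔE = 2.05 − 0.64 = 1.41 kcal/mol; chair II is more stable.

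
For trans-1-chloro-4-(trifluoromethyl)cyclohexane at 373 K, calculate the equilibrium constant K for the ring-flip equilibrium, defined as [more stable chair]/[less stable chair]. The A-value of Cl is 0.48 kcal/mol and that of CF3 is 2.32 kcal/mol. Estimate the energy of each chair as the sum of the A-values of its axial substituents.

C1 and C4 have opposite parity, so for the trans isomer the two substituents are e,e in one chair and a,a in the other.
Chair I (chloro axial, trifluoromethyl axial): E = 2.80 kcal/mol; chair II (chloro equatorial, trifluoromethyl equatorial): E = 0.00 kcal/mol.
ΔG = 2.80 kcal/mol between the two chairs.
K = exp(ΔG/RT) with R = 1.987×10⁻³ kcal mol⁻¹ K⁻¹ and T = 373 K gives K ≈ 43.7.

K ≈ 43.7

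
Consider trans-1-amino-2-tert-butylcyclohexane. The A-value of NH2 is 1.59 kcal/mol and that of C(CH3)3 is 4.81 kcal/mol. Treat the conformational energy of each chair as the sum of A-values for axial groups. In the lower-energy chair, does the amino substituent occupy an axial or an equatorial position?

C1 and C2 have opposite parity, so for the trans isomer the two substituents are e,e in one chair and a,a in the other.
Chair I (amino axial, tert-butyl axial): E = 6.40 kcal/mol.
Chair II (amino equatorial, tert-butyl equatorial): E = 0.00 kcal/mol.
Chair II is the more stable (lower-energy) conformer, and in that chair the amino group is equatorial.

equatorial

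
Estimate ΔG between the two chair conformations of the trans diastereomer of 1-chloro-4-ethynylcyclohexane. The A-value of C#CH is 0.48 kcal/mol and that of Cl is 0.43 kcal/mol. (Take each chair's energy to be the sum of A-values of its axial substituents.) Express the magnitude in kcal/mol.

C1 and C4 have opposite parity, so for the trans isomer the two substituents are e,e in one chair and a,a in the other.
Chair I (ethynyl axial, chloro axial): E = 0.91 kcal/mol.
Chair II (ethynyl equatorial, chloro equatorial): E = 0.00 kcal/mol.
ΔE = 0.91 − 0.00 = 0.91 kcal/mol; chair II is more stable.

0.91 kcal/mol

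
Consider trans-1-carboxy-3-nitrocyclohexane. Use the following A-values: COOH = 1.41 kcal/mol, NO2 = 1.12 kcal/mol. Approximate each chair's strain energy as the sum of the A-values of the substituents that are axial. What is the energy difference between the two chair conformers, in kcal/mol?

0.29 kcal/mol

C1 and C3 have the same parity, so for the trans isomer the two substituents are one axial and one equatorial in each chair.
Chair I (carboxyl axial, nitro equatorial): E = 1.41 kcal/mol.
Chair II (carboxyl equatorial, nitro axial): E = 1.12 kcal/mol.
ΔE = 1.41 − 1.12 = 0.29 kcal/mol; chair II is more stable.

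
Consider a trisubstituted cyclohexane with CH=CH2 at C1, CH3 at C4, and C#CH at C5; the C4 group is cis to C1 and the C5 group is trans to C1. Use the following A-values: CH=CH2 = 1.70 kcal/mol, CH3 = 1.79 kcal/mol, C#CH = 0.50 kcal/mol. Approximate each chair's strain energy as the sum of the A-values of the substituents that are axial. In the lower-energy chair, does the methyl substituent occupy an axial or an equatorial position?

equatorial

Chair I (vinyl axial, methyl equatorial, ethynyl equatorial): E = 1.70 kcal/mol.
Chair II (vinyl equatorial, methyl axial, ethynyl axial): E = 2.29 kcal/mol.
Chair I is the more stable (lower-energy) conformer, and in that chair the methyl group is equatorial.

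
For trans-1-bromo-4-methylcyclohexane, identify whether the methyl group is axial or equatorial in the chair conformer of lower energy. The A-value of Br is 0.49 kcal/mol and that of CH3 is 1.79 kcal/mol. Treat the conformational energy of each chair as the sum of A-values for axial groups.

C1 and C4 have opposite parity, so for the trans isomer the two substituents are e,e in one chair and a,a in the other.
Chair I (bromo axial, methyl axial): E = 2.28 kcal/mol.
Chair II (bromo equatorial, methyl equatorial): E = 0.00 kcal/mol.
Chair II is the more stable (lower-energy) conformer, and in that chair the methyl group is equatorial.

equatorial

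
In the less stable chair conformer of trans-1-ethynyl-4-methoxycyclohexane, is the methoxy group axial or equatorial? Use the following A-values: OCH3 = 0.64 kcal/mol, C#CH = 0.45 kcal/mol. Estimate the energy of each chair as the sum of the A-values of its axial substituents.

C1 and C4 have opposite parity, so for the trans isomer the two substituents are e,e in one chair and a,a in the other.
Chair I (methoxy axial, ethynyl axial): E = 1.09 kcal/mol.
Chair II (methoxy equatorial, ethynyl equatorial): E = 0.00 kcal/mol.
Chair I is the less stable (higher-energy) conformer, and in that chair the methoxy group is axial.

axial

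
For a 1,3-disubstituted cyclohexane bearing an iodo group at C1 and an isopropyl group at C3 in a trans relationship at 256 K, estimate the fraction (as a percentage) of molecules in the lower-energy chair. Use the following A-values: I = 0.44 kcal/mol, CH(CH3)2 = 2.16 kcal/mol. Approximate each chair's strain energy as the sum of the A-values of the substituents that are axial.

C1 and C3 have the same parity, so for the trans isomer the two substituents are one axial and one equatorial in each chair.
Chair I (iodo axial, isopropyl equatorial): E = 0.44 kcal/mol; chair II (iodo equatorial, isopropyl axial): E = 2.16 kcal/mol.
ΔG = 1.72 kcal/mol between the two chairs.
K = exp(ΔG/RT) with R = 1.987×10⁻³ kcal mol⁻¹ K⁻¹ and T = 256 K gives K ≈ 29.4.
Fraction in the lower-energy chair = K/(K+1) = 96.7%.

96.7%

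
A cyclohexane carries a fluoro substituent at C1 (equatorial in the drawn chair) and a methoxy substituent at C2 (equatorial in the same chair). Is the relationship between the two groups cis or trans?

C1 and C2 have opposite parity, so their axial bonds point in opposite directions.
With opposite-parity carbons, two substituents on the same face are one axial and one equatorial; opposite faces give both axial or both equatorial.
Here the groups are equatorial/equatorial → opposite face → trans.

trans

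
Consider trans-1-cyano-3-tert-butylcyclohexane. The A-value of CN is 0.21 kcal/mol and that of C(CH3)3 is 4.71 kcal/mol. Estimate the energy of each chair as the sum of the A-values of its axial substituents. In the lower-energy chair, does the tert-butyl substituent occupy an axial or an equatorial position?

C1 and C3 have the same parity, so for the trans isomer the two substituents are one axial and one equatorial in each chair.
Chair I (cyano axial, tert-butyl equatorial): E = 0.21 kcal/mol.
Chair II (cyano equatorial, tert-butyl axial): E = 4.71 kcal/mol.
Chair I is the more stable (lower-energy) conformer, and in that chair the tert-butyl group is equatorial.

equatorial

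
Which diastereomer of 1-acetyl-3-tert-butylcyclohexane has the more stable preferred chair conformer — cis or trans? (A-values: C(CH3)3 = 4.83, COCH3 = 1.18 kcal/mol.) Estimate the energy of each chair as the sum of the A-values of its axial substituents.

cis

At 1,3 positions (parity same): cis → (e,e or a,a); trans → (a,e or e,a).
Best chair for cis: E = 0.00 kcal/mol; best chair for trans: E = 1.18 kcal/mol.
The cis isomer is lower by 1.18 kcal/mol.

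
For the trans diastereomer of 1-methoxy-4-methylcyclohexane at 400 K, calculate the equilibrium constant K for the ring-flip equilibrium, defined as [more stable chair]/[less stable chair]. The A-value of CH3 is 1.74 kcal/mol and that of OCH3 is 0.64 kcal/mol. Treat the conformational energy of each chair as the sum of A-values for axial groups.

C1 and C4 have opposite parity, so for the trans isomer the two substituents are e,e in one chair and a,a in the other.
Chair I (methyl axial, methoxy axial): E = 2.38 kcal/mol; chair II (methyl equatorial, methoxy equatorial): E = 0.00 kcal/mol.
ΔG = 2.38 kcal/mol between the two chairs.
K = exp(ΔG/RT) with R = 1.987×10⁻³ kcal mol⁻¹ K⁻¹ and T = 400 K gives K ≈ 20.

K ≈ 20.0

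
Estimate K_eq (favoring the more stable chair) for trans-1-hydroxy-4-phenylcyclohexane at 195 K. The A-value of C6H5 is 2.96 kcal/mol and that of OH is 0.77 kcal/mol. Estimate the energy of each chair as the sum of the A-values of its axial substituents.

K ≈ 15164

C1 and C4 have opposite parity, so for the trans isomer the two substituents are e,e in one chair and a,a in the other.
Chair I (phenyl axial, hydroxyl axial): E = 3.73 kcal/mol; chair II (phenyl equatorial, hydroxyl equatorial): E = 0.00 kcal/mol.
ΔG = 3.73 kcal/mol between the two chairs.
K = exp(ΔG/RT) with R = 1.987×10⁻³ kcal mol⁻¹ K⁻¹ and T = 195 K gives K ≈ 1.52e+04.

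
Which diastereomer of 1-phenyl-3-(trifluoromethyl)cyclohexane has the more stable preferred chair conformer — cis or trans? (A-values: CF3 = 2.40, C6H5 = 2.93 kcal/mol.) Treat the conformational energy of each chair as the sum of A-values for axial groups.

At 1,3 positions (parity same): cis → (e,e or a,a); trans → (a,e or e,a).
Best chair for cis: E = 0.00 kcal/mol; best chair for trans: E = 2.40 kcal/mol.
The cis isomer is lower by 2.40 kcal/mol.

cis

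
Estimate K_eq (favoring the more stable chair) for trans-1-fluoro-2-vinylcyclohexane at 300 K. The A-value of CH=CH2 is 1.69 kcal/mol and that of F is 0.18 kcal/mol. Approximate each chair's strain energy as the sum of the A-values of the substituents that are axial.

C1 and C2 have opposite parity, so for the trans isomer the two substituents are e,e in one chair and a,a in the other.
Chair I (vinyl axial, fluoro axial): E = 1.87 kcal/mol; chair II (vinyl equatorial, fluoro equatorial): E = 0.00 kcal/mol.
ΔG = 1.87 kcal/mol between the two chairs.
K = exp(ΔG/RT) with R = 1.987×10⁻³ kcal mol⁻¹ K⁻¹ and T = 300 K gives K ≈ 23.

K ≈ 23.0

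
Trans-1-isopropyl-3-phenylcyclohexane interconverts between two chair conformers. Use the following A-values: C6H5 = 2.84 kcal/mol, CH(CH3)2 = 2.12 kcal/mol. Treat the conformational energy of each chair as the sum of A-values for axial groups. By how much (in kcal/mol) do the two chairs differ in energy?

0.72 kcal/mol

C1 and C3 have the same parity, so for the trans isomer the two substituents are one axial and one equatorial in each chair.
Chair I (phenyl axial, isopropyl equatorial): E = 2.84 kcal/mol.
Chair II (phenyl equatorial, isopropyl axial): E = 2.12 kcal/mol.
ΔE = 2.84 − 2.12 = 0.72 kcal/mol; chair II is more stable.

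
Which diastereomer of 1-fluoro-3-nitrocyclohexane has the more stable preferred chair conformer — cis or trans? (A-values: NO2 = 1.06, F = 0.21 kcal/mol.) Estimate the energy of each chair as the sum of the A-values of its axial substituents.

cis

At 1,3 positions (parity same): cis → (e,e or a,a); trans → (a,e or e,a).
Best chair for cis: E = 0.00 kcal/mol; best chair for trans: E = 0.21 kcal/mol.
The cis isomer is lower by 0.21 kcal/mol.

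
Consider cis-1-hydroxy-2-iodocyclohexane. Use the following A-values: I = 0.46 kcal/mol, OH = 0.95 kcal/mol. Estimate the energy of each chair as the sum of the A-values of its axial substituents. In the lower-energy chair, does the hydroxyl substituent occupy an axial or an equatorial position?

C1 and C2 have opposite parity, so for the cis isomer the two substituents are one axial and one equatorial in each chair.
Chair I (iodo axial, hydroxyl equatorial): E = 0.46 kcal/mol.
Chair II (iodo equatorial, hydroxyl axial): E = 0.95 kcal/mol.
Chair I is the more stable (lower-energy) conformer, and in that chair the hydroxyl group is equatorial.

equatorial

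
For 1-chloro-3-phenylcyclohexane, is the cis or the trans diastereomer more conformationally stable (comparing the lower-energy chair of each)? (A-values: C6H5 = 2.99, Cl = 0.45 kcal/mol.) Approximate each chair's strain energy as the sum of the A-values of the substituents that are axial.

At 1,3 positions (parity same): cis → (e,e or a,a); trans → (a,e or e,a).
Best chair for cis: E = 0.00 kcal/mol; best chair for trans: E = 0.45 kcal/mol.
The cis isomer is lower by 0.45 kcal/mol.

cis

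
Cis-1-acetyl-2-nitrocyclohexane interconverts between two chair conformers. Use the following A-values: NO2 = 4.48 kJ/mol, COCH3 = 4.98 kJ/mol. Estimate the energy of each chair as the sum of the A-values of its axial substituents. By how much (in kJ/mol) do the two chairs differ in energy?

C1 and C2 have opposite parity, so for the cis isomer the two substituents are one axial and one equatorial in each chair.
Chair I (nitro axial, acetyl equatorial): E = 4.48 kJ/mol.
Chair II (nitro equatorial, acetyl axial): E = 4.98 kJ/mol.
ΔE = 4.98 − 4.48 = 0.50 kJ/mol; chair I is more stable.

0.50 kJ/mol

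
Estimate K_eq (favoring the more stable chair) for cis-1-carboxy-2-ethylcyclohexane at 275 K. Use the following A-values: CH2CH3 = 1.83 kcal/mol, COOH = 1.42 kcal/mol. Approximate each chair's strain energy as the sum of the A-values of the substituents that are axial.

K ≈ 2.12

C1 and C2 have opposite parity, so for the cis isomer the two substituents are one axial and one equatorial in each chair.
Chair I (ethyl axial, carboxyl equatorial): E = 1.83 kcal/mol; chair II (ethyl equatorial, carboxyl axial): E = 1.42 kcal/mol.
ΔG = 0.41 kcal/mol between the two chairs.
K = exp(ΔG/RT) with R = 1.987×10⁻³ kcal mol⁻¹ K⁻¹ and T = 275 K gives K ≈ 2.12.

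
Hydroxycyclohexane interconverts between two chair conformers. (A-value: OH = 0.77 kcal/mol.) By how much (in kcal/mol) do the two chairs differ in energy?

0.77 kcal/mol

A monosubstituted cyclohexane has one chair with the hydroxyl group axial (E = A = 0.77 kcal/mol) and one with it equatorial (E = 0).
ΔE = 0.77 − 0 = 0.77 kcal/mol.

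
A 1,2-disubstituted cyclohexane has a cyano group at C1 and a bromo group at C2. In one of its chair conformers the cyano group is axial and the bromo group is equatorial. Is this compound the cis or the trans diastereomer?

cis

C1 and C2 have opposite parity, so their axial bonds point in opposite directions.
With opposite-parity carbons, two substituents on the same face are one axial and one equatorial; opposite faces give both axial or both equatorial.
Here the groups are axial/equatorial → same face → cis.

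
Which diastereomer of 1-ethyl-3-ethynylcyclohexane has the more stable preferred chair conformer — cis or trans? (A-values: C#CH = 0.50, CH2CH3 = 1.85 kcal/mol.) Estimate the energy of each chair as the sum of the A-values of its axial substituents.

cis

At 1,3 positions (parity same): cis → (e,e or a,a); trans → (a,e or e,a).
Best chair for cis: E = 0.00 kcal/mol; best chair for trans: E = 0.50 kcal/mol.
The cis isomer is lower by 0.50 kcal/mol.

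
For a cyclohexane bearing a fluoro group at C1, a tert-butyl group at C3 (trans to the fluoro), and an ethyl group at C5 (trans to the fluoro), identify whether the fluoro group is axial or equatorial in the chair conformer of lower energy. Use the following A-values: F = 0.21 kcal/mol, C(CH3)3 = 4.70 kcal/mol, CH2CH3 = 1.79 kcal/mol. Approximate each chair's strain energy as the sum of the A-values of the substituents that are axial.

Chair I (fluoro axial, tert-butyl equatorial, ethyl equatorial): E = 0.21 kcal/mol.
Chair II (fluoro equatorial, tert-butyl axial, ethyl axial): E = 6.49 kcal/mol.
Chair I is the more stable (lower-energy) conformer, and in that chair the fluoro group is axial.

axial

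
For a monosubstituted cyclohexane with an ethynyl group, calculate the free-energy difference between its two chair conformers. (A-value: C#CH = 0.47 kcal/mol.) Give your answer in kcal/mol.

0.47 kcal/mol

A monosubstituted cyclohexane has one chair with the ethynyl group axial (E = A = 0.47 kcal/mol) and one with it equatorial (E = 0).
ΔE = 0.47 − 0 = 0.47 kcal/mol.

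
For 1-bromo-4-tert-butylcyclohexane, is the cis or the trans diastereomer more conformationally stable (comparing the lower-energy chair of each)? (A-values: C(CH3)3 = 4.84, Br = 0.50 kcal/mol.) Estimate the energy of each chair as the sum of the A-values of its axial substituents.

trans

At 1,4 positions (parity opposite): cis → (a,e or e,a); trans → (e,e or a,a).
Best chair for cis: E = 0.50 kcal/mol; best chair for trans: E = 0.00 kcal/mol.
The trans isomer is lower by 0.50 kcal/mol.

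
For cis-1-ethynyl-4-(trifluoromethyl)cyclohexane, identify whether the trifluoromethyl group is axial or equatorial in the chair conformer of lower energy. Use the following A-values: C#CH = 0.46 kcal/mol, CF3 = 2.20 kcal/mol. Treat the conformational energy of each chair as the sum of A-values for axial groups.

C1 and C4 have opposite parity, so for the cis isomer the two substituents are one axial and one equatorial in each chair.
Chair I (ethynyl axial, trifluoromethyl equatorial): E = 0.46 kcal/mol.
Chair II (ethynyl equatorial, trifluoromethyl axial): E = 2.20 kcal/mol.
Chair I is the more stable (lower-energy) conformer, and in that chair the trifluoromethyl group is equatorial.

equatorial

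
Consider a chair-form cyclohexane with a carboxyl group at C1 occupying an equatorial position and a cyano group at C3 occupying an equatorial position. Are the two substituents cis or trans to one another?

C1 and C3 have the same parity, so their axial bonds point in the same direction.
With same-parity carbons, two substituents on the same face are both axial or both equatorial; opposite faces give one of each.
Here the groups are equatorial/equatorial → same face → cis.

cis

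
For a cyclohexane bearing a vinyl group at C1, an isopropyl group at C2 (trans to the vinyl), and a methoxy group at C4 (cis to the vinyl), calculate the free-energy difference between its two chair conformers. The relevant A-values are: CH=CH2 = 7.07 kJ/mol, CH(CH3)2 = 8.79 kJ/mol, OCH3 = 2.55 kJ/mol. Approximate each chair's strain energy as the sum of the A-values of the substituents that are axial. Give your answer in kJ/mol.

13.31 kJ/mol

Chair I (vinyl axial, isopropyl axial, methoxy equatorial): E = 15.86 kJ/mol.
Chair II (vinyl equatorial, isopropyl equatorial, methoxy axial): E = 2.55 kJ/mol.
ΔE = 15.86 − 2.55 = 13.31 kJ/mol; chair II is more stable.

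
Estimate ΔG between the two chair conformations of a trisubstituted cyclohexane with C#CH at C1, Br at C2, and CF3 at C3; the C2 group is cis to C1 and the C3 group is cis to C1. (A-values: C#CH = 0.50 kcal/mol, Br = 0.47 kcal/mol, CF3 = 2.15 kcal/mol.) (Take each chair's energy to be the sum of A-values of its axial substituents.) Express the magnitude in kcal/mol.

2.18 kcal/mol

Chair I (ethynyl axial, bromo equatorial, trifluoromethyl axial): E = 2.65 kcal/mol.
Chair II (ethynyl equatorial, bromo axial, trifluoromethyl equatorial): E = 0.47 kcal/mol.
ΔE = 2.65 − 0.47 = 2.18 kcal/mol; chair II is more stable.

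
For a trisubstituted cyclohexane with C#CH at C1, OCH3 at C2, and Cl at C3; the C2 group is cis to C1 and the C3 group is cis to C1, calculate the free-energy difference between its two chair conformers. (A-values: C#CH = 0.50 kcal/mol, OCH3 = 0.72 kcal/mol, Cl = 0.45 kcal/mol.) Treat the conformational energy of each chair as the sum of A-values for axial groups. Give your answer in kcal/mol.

Chair I (ethynyl axial, methoxy equatorial, chloro axial): E = 0.95 kcal/mol.
Chair II (ethynyl equatorial, methoxy axial, chloro equatorial): E = 0.72 kcal/mol.
ΔE = 0.95 − 0.72 = 0.23 kcal/mol; chair II is more stable.

0.23 kcal/mol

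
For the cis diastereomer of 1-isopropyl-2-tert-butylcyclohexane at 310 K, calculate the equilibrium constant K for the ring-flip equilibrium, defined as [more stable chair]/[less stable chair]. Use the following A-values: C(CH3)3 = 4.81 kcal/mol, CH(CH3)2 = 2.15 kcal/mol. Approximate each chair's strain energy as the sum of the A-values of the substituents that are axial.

K ≈ 75.1

C1 and C2 have opposite parity, so for the cis isomer the two substituents are one axial and one equatorial in each chair.
Chair I (tert-butyl axial, isopropyl equatorial): E = 4.81 kcal/mol; chair II (tert-butyl equatorial, isopropyl axial): E = 2.15 kcal/mol.
ΔG = 2.66 kcal/mol between the two chairs.
K = exp(ΔG/RT) with R = 1.987×10⁻³ kcal mol⁻¹ K⁻¹ and T = 310 K gives K ≈ 75.1.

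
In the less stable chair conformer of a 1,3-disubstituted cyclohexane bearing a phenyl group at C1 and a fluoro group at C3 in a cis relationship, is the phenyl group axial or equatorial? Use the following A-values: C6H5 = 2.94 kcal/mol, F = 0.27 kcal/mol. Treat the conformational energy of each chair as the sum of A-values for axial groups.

C1 and C3 have the same parity, so for the cis isomer the two substituents are e,e in one chair and a,a in the other.
Chair I (phenyl axial, fluoro axial): E = 3.21 kcal/mol.
Chair II (phenyl equatorial, fluoro equatorial): E = 0.00 kcal/mol.
Chair I is the less stable (higher-energy) conformer, and in that chair the phenyl group is axial.

axial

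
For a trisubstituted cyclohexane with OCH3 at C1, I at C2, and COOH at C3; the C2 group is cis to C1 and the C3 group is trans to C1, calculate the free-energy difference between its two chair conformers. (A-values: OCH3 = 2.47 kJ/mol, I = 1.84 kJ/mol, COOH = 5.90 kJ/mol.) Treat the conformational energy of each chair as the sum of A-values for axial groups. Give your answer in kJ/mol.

Chair I (methoxy axial, iodo equatorial, carboxyl equatorial): E = 2.47 kJ/mol.
Chair II (methoxy equatorial, iodo axial, carboxyl axial): E = 7.74 kJ/mol.
ΔE = 7.74 − 2.47 = 5.27 kJ/mol; chair I is more stable.

5.27 kJ/mol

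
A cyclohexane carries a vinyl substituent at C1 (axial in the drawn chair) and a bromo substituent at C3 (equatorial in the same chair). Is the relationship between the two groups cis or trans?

trans

C1 and C3 have the same parity, so their axial bonds point in the same direction.
With same-parity carbons, two substituents on the same face are both axial or both equatorial; opposite faces give one of each.
Here the groups are axial/equatorial → opposite face → trans.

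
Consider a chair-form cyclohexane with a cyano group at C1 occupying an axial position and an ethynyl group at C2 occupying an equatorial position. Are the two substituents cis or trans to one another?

C1 and C2 have opposite parity, so their axial bonds point in opposite directions.
With opposite-parity carbons, two substituents on the same face are one axial and one equatorial; opposite faces give both axial or both equatorial.
Here the groups are axial/equatorial → same face → cis.

cis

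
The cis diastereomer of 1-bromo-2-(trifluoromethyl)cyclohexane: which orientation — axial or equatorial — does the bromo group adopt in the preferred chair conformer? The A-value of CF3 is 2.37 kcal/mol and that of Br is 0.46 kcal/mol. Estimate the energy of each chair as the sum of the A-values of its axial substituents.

axial

C1 and C2 have opposite parity, so for the cis isomer the two substituents are one axial and one equatorial in each chair.
Chair I (trifluoromethyl axial, bromo equatorial): E = 2.37 kcal/mol.
Chair II (trifluoromethyl equatorial, bromo axial): E = 0.46 kcal/mol.
Chair II is the more stable (lower-energy) conformer, and in that chair the bromo group is axial.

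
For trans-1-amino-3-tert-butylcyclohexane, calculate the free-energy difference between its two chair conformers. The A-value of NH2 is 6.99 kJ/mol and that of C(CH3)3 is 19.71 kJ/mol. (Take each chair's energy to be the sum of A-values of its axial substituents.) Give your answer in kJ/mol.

C1 and C3 have the same parity, so for the trans isomer the two substituents are one axial and one equatorial in each chair.
Chair I (amino axial, tert-butyl equatorial): E = 6.99 kJ/mol.
Chair II (amino equatorial, tert-butyl axial): E = 19.71 kJ/mol.
ΔE = 19.71 − 6.99 = 12.72 kJ/mol; chair I is more stable.

12.72 kJ/mol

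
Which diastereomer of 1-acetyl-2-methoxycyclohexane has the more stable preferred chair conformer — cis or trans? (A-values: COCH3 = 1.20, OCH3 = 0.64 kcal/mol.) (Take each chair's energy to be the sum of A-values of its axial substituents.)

At 1,2 positions (parity opposite): cis → (a,e or e,a); trans → (e,e or a,a).
Best chair for cis: E = 0.64 kcal/mol; best chair for trans: E = 0.00 kcal/mol.
The trans isomer is lower by 0.64 kcal/mol.

trans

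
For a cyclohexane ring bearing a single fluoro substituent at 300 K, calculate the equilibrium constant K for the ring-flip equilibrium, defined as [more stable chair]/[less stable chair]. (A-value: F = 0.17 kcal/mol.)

One chair has the fluoro group axial (E = 0.17 kcal/mol) and the other has it equatorial (E = 0).
ΔG = 0.17 kcal/mol between the two chairs.
K = exp(ΔG/RT) with R = 1.987×10⁻³ kcal mol⁻¹ K⁻¹ and T = 300 K gives K ≈ 1.33.

K ≈ 1.33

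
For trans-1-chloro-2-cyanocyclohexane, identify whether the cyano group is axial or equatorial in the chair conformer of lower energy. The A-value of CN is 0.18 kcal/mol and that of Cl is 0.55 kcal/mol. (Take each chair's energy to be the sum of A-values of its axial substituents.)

C1 and C2 have opposite parity, so for the trans isomer the two substituents are e,e in one chair and a,a in the other.
Chair I (cyano axial, chloro axial): E = 0.73 kcal/mol.
Chair II (cyano equatorial, chloro equatorial): E = 0.00 kcal/mol.
Chair II is the more stable (lower-energy) conformer, and in that chair the cyano group is equatorial.

equatorial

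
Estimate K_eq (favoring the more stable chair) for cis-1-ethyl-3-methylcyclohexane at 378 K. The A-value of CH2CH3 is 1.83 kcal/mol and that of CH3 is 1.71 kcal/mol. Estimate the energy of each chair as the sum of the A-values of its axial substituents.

C1 and C3 have the same parity, so for the cis isomer the two substituents are e,e in one chair and a,a in the other.
Chair I (ethyl axial, methyl axial): E = 3.54 kcal/mol; chair II (ethyl equatorial, methyl equatorial): E = 0.00 kcal/mol.
ΔG = 3.54 kcal/mol between the two chairs.
K = exp(ΔG/RT) with R = 1.987×10⁻³ kcal mol⁻¹ K⁻¹ and T = 378 K gives K ≈ 111.

K ≈ 111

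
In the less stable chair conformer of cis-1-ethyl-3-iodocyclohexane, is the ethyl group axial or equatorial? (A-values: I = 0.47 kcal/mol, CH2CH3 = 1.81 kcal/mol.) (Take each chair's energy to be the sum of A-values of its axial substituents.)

C1 and C3 have the same parity, so for the cis isomer the two substituents are e,e in one chair and a,a in the other.
Chair I (iodo axial, ethyl axial): E = 2.28 kcal/mol.
Chair II (iodo equatorial, ethyl equatorial): E = 0.00 kcal/mol.
Chair I is the less stable (higher-energy) conformer, and in that chair the ethyl group is axial.

axial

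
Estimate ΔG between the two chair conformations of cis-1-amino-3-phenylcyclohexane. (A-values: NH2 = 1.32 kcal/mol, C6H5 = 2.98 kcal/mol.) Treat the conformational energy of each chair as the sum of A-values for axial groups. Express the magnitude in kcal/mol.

C1 and C3 have the same parity, so for the cis isomer the two substituents are e,e in one chair and a,a in the other.
Chair I (amino axial, phenyl axial): E = 4.30 kcal/mol.
Chair II (amino equatorial, phenyl equatorial): E = 0.00 kcal/mol.
ΔE = 4.30 − 0.00 = 4.30 kcal/mol; chair II is more stable.

4.30 kcal/mol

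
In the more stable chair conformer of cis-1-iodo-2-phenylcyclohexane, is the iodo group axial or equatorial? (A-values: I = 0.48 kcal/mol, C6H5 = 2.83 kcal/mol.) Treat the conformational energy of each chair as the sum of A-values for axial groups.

C1 and C2 have opposite parity, so for the cis isomer the two substituents are one axial and one equatorial in each chair.
Chair I (iodo axial, phenyl equatorial): E = 0.48 kcal/mol.
Chair II (iodo equatorial, phenyl axial): E = 2.83 kcal/mol.
Chair I is the more stable (lower-energy) conformer, and in that chair the iodo group is axial.

axial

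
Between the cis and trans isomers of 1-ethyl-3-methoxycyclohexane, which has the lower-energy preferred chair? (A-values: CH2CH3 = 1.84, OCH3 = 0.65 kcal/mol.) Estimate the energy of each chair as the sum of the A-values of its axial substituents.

At 1,3 positions (parity same): cis → (e,e or a,a); trans → (a,e or e,a).
Best chair for cis: E = 0.00 kcal/mol; best chair for trans: E = 0.65 kcal/mol.
The cis isomer is lower by 0.65 kcal/mol.

cis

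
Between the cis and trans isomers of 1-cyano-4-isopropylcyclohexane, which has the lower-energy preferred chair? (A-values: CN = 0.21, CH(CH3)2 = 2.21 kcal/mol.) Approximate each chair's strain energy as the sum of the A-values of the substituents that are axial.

At 1,4 positions (parity opposite): cis → (a,e or e,a); trans → (e,e or a,a).
Best chair for cis: E = 0.21 kcal/mol; best chair for trans: E = 0.00 kcal/mol.
The trans isomer is lower by 0.21 kcal/mol.

trans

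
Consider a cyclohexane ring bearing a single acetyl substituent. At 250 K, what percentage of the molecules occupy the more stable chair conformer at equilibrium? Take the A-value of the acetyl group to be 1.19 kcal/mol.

One chair has the acetyl group axial (E = 1.19 kcal/mol) and the other has it equatorial (E = 0).
ΔG = 1.19 kcal/mol between the two chairs.
K = exp(ΔG/RT) with R = 1.987×10⁻³ kcal mol⁻¹ K⁻¹ and T = 250 K gives K ≈ 11.
Fraction in the lower-energy chair = K/(K+1) = 91.6%.

91.6%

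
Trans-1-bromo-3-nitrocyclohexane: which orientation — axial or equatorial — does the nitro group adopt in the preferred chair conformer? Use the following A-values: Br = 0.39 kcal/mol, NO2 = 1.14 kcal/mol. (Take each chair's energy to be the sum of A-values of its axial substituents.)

equatorial

C1 and C3 have the same parity, so for the trans isomer the two substituents are one axial and one equatorial in each chair.
Chair I (bromo axial, nitro equatorial): E = 0.39 kcal/mol.
Chair II (bromo equatorial, nitro axial): E = 1.14 kcal/mol.
Chair I is the more stable (lower-energy) conformer, and in that chair the nitro group is equatorial.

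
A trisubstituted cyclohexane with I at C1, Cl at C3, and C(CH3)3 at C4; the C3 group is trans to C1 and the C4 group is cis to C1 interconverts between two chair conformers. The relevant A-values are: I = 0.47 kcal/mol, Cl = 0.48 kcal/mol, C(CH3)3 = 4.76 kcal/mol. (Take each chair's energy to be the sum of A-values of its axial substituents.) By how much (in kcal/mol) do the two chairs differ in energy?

Chair I (iodo axial, chloro equatorial, tert-butyl equatorial): E = 0.47 kcal/mol.
Chair II (iodo equatorial, chloro axial, tert-butyl axial): E = 5.24 kcal/mol.
ΔE = 5.24 − 0.47 = 4.77 kcal/mol; chair I is more stable.

4.77 kcal/mol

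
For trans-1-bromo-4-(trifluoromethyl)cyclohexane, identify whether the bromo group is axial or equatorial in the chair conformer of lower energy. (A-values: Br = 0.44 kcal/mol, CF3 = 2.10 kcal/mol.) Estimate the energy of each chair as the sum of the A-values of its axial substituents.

C1 and C4 have opposite parity, so for the trans isomer the two substituents are e,e in one chair and a,a in the other.
Chair I (bromo axial, trifluoromethyl axial): E = 2.54 kcal/mol.
Chair II (bromo equatorial, trifluoromethyl equatorial): E = 0.00 kcal/mol.
Chair II is the more stable (lower-energy) conformer, and in that chair the bromo group is equatorial.

equatorial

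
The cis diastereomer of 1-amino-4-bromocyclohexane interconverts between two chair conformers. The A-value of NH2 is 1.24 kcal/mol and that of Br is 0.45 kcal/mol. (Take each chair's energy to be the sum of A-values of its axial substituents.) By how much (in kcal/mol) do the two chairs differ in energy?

0.79 kcal/mol

C1 and C4 have opposite parity, so for the cis isomer the two substituents are one axial and one equatorial in each chair.
Chair I (amino axial, bromo equatorial): E = 1.24 kcal/mol.
Chair II (amino equatorial, bromo axial): E = 0.45 kcal/mol.
ΔE = 1.24 − 0.45 = 0.79 kcal/mol; chair II is more stable.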